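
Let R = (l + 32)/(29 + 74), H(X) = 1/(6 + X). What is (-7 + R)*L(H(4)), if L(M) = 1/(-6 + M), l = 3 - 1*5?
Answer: 6910/6077 ≈ 1.1371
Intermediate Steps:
l = -2 (l = 3 - 5 = -2)
R = 30/103 (R = (-2 + 32)/(29 + 74) = 30/103 ≈ 0.29126)
(-7 + R)*L(H(4)) = (-7 + 30/103)/(-6 + 1/(6 + 4)) = -691/(103*(-6 + 1/10)) = -691/(103*(-6 + ⅒)) = -691/(103*(-59/10)) = -691/103*(-10/59) = 6910/6077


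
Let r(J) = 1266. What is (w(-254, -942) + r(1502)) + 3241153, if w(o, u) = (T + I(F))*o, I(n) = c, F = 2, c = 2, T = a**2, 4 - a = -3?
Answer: 3229465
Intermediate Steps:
a = 7 (a = 4 - 1*(-3) = 4 + 3 = 7)
T = 49 (T = 7**2 = 49)
I(n) = 2
w(o, u) = 51*o (w(o, u) = (49 + 2)*o = 51*o)
(w(-254, -942) + r(1502)) + 3241153 = (51*(-254) + 1266) + 3241153 = (-12954 + 1266) + 3241153 = -11688 + 3241153 = 3229465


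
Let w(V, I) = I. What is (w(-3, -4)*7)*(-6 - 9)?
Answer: 420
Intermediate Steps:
(w(-3, -4)*7)*(-6 - 9) = (-4*7)*(-6 - 9) = -28*(-15) = 420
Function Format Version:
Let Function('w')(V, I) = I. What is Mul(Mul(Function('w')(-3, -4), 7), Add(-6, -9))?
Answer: 420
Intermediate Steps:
Mul(Mul(Function('w')(-3, -4), 7), Add(-6, -9)) = Mul(Mul(-4, 7), Add(-6, -9)) = Mul(-28, -15) = 420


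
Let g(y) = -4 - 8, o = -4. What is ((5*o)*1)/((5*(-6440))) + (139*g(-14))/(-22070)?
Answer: 54151/710654 ≈ 0.076199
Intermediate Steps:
g(y) = -12
((5*o)*1)/((5*(-6440))) + (139*g(-14))/(-22070) = ((5*(-4))*1)/((5*(-6440))) + (139*(-12))/(-22070) = -20*1/(-32200) - 1668*(-1/22070) = -20*(-1/32200) + 834/11035 = 1/1610 + 834/11035 = 54151/710654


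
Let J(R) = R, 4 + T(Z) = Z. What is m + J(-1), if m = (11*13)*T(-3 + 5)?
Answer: -287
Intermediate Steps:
T(Z) = -4 + Z
m = -286 (m = (11*13)*(-4 + (-3 + 5)) = 143*(-4 + 2) = 143*(-2) = -286)
m + J(-1) = -286 - 1 = -287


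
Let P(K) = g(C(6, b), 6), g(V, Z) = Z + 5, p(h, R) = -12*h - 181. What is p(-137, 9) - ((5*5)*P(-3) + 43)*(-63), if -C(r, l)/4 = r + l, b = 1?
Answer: 21497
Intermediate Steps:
C(r, l) = -4*l - 4*r (C(r, l) = -4*(r + l) = -4*(l + r) = -4*l - 4*r)
p(h, R) = -181 - 12*h
g(V, Z) = 5 + Z
P(K) = 11 (P(K) = 5 + 6 = 11)
p(-137, 9) - ((5*5)*P(-3) + 43)*(-63) = (-181 - 12*(-137)) - ((5*5)*11 + 43)*(-63) = (-181 + 1644) - (25*11 + 43)*(-63) = 1463 - (275 + 43)*(-63) = 1463 - 318*(-63) = 1463 - 1*(-20034) = 1463 + 20034 = 21497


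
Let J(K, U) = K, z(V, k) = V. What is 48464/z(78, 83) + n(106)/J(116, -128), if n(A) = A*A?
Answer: 62483/87 ≈ 718.20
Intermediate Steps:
n(A) = A²
48464/z(78, 83) + n(106)/J(116, -128) = 48464/78 + 106²/116 = 48464*(1/78) + 11236*(1/116) = 1864/3 + 2809/29 = 62483/87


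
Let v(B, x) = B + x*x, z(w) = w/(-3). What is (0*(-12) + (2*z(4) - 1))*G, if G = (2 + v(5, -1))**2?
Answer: -704/3 ≈ -234.67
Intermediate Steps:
z(w) = -w/3 (z(w) = w*(-1/3) = -w/3)
v(B, x) = B + x**2
G = 64 (G = (2 + (5 + (-1)**2))**2 = (2 + (5 + 1))**2 = (2 + 6)**2 = 8**2 = 64)
(0*(-12) + (2*z(4) - 1))*G = (0*(-12) + (2*(-1/3*4) - 1))*64 = (0 + (2*(-4/3) - 1))*64 = (0 + (-8/3 - 1))*64 = (0 - 11/3)*64 = -11/3*64 = -704/3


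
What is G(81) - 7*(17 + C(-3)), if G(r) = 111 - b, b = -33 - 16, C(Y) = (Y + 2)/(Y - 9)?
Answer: 485/12 ≈ 40.417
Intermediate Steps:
C(Y) = (2 + Y)/(-9 + Y)
b = -49
G(r) = 160 (G(r) = 111 - 1*(-49) = 111 + 49 = 160)
G(81) - 7*(17 + C(-3)) = 160 - 7*(17 + (2 - 3)/(-9 - 3)) = 160 - 7*(17 - 1/(-12)) = 160 - 7*(17 - 1/12*(-1)) = 160 - 7*(17 + 1/12) = 160 - 7*205/12 = 160 - 1*1435/12 = 160 - 1435/12 = 485/12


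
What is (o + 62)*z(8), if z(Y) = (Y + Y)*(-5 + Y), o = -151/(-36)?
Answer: 9532/3 ≈ 3177.3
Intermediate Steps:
o = 151/36 (o = -151*(-1/36) = 151/36 ≈ 4.1944)
z(Y) = 2*Y*(-5 + Y) (z(Y) = (2*Y)*(-5 + Y) = 2*Y*(-5 + Y))
(o + 62)*z(8) = (151/36 + 62)*(2*8*(-5 + 8)) = 2383*(2*8*3)/36 = (2383/36)*48 = 9532/3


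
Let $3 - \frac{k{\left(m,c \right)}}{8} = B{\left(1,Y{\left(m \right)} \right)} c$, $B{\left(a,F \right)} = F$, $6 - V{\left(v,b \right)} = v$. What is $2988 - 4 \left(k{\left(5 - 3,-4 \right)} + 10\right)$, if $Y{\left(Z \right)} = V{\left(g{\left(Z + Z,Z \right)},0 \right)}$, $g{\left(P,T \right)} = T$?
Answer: $2340$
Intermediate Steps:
$V{\left(v,b \right)} = 6 - v$
$Y{\left(Z \right)} = 6 - Z$
$k{\left(m,c \right)} = 24 - 8 c \left(6 - m\right)$ ($k{\left(m,c \right)} = 24 - 8 \left(6 - m\right) c = 24 - 8 c \left(6 - m\right)$)
$2988 - 4 \left(k{\left(5 - 3,-4 \right)} + 10\right) = 2988 - 4 \left(\left(24 + 8 \left(-4\right) \left(-6 + \left(5 - 3\right)\right)\right) + 10\right) = 2988 - 4 \left(\left(24 + 8 \left(-4\right) \left(-6 + 2\right)\right) + 10\right) = 2988 - 4 \left(\left(24 + 8 \left(-4\right) \left(-4\right)\right) + 10\right) = 2988 - 4 \left(\left(24 + 128\right) + 10\right) = 2988 - 4 \left(152 + 10\right) = 2988 - 648 = 2340$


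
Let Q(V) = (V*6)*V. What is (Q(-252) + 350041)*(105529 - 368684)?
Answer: -192383410075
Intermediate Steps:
Q(V) = 6*V**2 (Q(V) = (6*V)*V = 6*V**2)
(Q(-252) + 350041)*(105529 - 368684) = (6*(-252)**2 + 350041)*(105529 - 368684) = (6*63504 + 350041)*(-263155) = (381024 + 350041)*(-263155) = 731065*(-263155) = -192383410075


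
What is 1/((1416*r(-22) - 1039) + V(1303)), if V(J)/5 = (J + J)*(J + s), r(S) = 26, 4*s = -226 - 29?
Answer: 2/32366409 ≈ 6.1792e-8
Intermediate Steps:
s = -255/4 (s = (-226 - 29)/4 = (¼)*(-255) = -255/4 ≈ -63.750)
V(J) = 10*J*(-255/4 + J) (V(J) = 5*((J + J)*(J - 255/4)) = 5*((2*J)*(-255/4 + J)) = 5*(2*J*(-255/4 + J)) = 10*J*(-255/4 + J))
1/((1416*r(-22) - 1039) + V(1303)) = 1/((1416*26 - 1039) + (5/2)*1303*(-255 + 4*1303)) = 1/((36816 - 1039) + (5/2)*1303*(-255 + 5212)) = 1/(35777 + (5/2)*1303*4957) = 1/(35777 + 32294855/2) = 1/(32366409/2) = 2/32366409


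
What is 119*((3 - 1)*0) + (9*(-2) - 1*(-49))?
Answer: 31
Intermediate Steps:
119*((3 - 1)*0) + (9*(-2) - 1*(-49)) = 119*(2*0) + (-18 + 49) = 119*0 + 31 = 0 + 31 = 31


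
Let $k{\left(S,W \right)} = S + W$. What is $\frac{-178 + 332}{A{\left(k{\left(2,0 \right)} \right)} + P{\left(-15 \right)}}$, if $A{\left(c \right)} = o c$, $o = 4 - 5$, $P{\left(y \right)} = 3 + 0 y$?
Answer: $154$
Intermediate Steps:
$P{\left(y \right)} = 3$ ($P{\left(y \right)} = 3 + 0 = 3$)
$o = -1$
$A{\left(c \right)} = - c$
$\frac{-178 + 332}{A{\left(k{\left(2,0 \right)} \right)} + P{\left(-15 \right)}} = \frac{-178 + 332}{- (2 + 0) + 3} = \frac{154}{\left(-1\right) 2 + 3} = \frac{154}{-2 + 3} = \frac{154}{1} = 154 \cdot 1 = 154$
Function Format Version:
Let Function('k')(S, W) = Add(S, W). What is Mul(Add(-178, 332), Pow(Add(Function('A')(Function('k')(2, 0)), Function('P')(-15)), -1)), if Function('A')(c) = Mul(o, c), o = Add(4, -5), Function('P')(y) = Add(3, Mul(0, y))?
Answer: 154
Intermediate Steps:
Function('P')(y) = 3 (Function('P')(y) = Add(3, 0) = 3)
o = -1
Function('A')(c) = Mul(-1, c)
Mul(Add(-178, 332), Pow(Add(Function('A')(Function('k')(2, 0)), Function('P')(-15)), -1)) = Mul(Add(-178, 332), Pow(Add(Mul(-1, Add(2, 0)), 3), -1)) = Mul(154, Pow(Add(Mul(-1, 2), 3), -1)) = Mul(154, Pow(Add(-2, 3), -1)) = Mul(154, Pow(1, -1)) = Mul(154, 1) = 154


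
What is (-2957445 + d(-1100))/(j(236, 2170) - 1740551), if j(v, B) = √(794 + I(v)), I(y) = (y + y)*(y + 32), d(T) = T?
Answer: 5149498458295/3029517656311 + 2958545*√127290/3029517656311 ≈ 1.7001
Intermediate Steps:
I(y) = 2*y*(32 + y) (I(y) = (2*y)*(32 + y) = 2*y*(32 + y))
j(v, B) = √(794 + 2*v*(32 + v))
(-2957445 + d(-1100))/(j(236, 2170) - 1740551) = (-2957445 - 1100)/(√2*√(397 + 236*(32 + 236)) - 1740551) = -2958545/(√2*√(397 + 236*268) - 1740551) = -2958545/(√2*√(397 + 63248) - 1740551) = -2958545/(√2*√63645 - 1740551) = -2958545/(√127290 - 1740551) = -2958545/(-1740551 + √127290)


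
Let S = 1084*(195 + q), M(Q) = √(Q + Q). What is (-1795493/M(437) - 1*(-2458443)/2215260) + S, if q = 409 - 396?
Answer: 166493853721/738420 - 1795493*√874/874 ≈ 1.6474e+5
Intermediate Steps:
M(Q) = √2*√Q (M(Q) = √(2*Q) = √2*√Q)
q = 13
S = 225472 (S = 1084*(195 + 13) = 1084*208 = 225472)
(-1795493/M(437) - 1*(-2458443)/2215260) + S = (-1795493*√874/874 - 1*(-2458443)/2215260) + 225472 = (-1795493*√874/874 + 2458443*(1/2215260)) + 225472 = (-1795493*√874/874 + 819481/738420) + 225472 = (819481/738420 - 1795493*√874/874) + 225472 = 166493853721/738420 - 1795493*√874/874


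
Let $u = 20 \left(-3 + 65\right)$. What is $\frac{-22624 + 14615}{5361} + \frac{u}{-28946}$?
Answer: $- \frac{119238077}{77589753} \approx -1.5368$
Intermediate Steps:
$u = 1240$ ($u = 20 \cdot 62 = 1240$)
$\frac{-22624 + 14615}{5361} + \frac{u}{-28946} = \frac{-22624 + 14615}{5361} + \frac{1240}{-28946} = \left(-8009\right) \frac{1}{5361} + 1240 \left(- \frac{1}{28946}\right) = - \frac{8009}{5361} - \frac{620}{14473} = - \frac{119238077}{77589753}$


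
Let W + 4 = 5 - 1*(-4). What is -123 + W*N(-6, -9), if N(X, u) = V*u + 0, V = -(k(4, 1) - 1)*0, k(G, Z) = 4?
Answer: -123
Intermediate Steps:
W = 5 (W = -4 + (5 - 1*(-4)) = -4 + (5 + 4) = -4 + 9 = 5)
V = 0 (V = -(4 - 1)*0 = -3*0 = -1*0 = 0)
N(X, u) = 0 (N(X, u) = 0*u + 0 = 0 + 0 = 0)
-123 + W*N(-6, -9) = -123 + 5*0 = -123 + 0 = -123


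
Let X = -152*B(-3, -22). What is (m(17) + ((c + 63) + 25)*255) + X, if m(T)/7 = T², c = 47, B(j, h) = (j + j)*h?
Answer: 16384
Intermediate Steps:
B(j, h) = 2*h*j (B(j, h) = (2*j)*h = 2*h*j)
X = -20064 (X = -304*(-22)*(-3) = -152*132 = -20064)
m(T) = 7*T²
(m(17) + ((c + 63) + 25)*255) + X = (7*17² + ((47 + 63) + 25)*255) - 20064 = (7*289 + (110 + 25)*255) - 20064 = (2023 + 135*255) - 20064 = (2023 + 34425) - 20064 = 36448 - 20064 = 16384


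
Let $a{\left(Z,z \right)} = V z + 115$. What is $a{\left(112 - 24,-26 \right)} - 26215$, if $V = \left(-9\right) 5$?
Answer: $-24930$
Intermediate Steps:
$V = -45$
$a{\left(Z,z \right)} = 115 - 45 z$ ($a{\left(Z,z \right)} = - 45 z + 115 = 115 - 45 z$)
$a{\left(112 - 24,-26 \right)} - 26215 = \left(115 - -1170\right) - 26215 = \left(115 + 1170\right) - 26215 = 1285 - 26215 = -24930$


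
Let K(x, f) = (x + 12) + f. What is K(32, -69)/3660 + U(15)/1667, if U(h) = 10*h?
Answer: 101465/1220244 ≈ 0.083151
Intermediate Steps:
K(x, f) = 12 + f + x (K(x, f) = (12 + x) + f = 12 + f + x)
K(32, -69)/3660 + U(15)/1667 = (12 - 69 + 32)/3660 + (10*15)/1667 = -25*1/3660 + 150*(1/1667) = -5/732 + 150/1667 = 101465/1220244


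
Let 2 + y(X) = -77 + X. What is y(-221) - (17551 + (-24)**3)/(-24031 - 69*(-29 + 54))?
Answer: -7723073/25756 ≈ -299.86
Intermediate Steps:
y(X) = -79 + X (y(X) = -2 + (-77 + X) = -79 + X)
y(-221) - (17551 + (-24)**3)/(-24031 - 69*(-29 + 54)) = (-79 - 221) - (17551 + (-24)**3)/(-24031 - 69*(-29 + 54)) = -300 - (17551 - 13824)/(-24031 - 69*25) = -300 - 3727/(-24031 - 1725) = -300 - 3727/(-25756) = -300 - 3727*(-1)/25756 = -300 - 1*(-3727/25756) = -300 + 3727/25756 = -7723073/25756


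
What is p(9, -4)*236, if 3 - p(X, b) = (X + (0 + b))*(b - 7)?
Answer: 13688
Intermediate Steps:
p(X, b) = 3 - (-7 + b)*(X + b) (p(X, b) = 3 - (X + (0 + b))*(b - 7) = 3 - (X + b)*(-7 + b) = 3 - (-7 + b)*(X + b))
p(9, -4)*236 = (3 - 1*(-4)**2 + 7*9 + 7*(-4) - 1*9*(-4))*236 = (3 - 1*16 + 63 - 28 + 36)*236 = (3 - 16 + 63 - 28 + 36)*236 = 58*236 = 13688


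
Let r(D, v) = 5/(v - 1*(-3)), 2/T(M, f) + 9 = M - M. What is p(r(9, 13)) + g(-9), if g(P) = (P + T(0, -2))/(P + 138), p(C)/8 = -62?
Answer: -575939/1161 ≈ -496.07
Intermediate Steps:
T(M, f) = -2/9 (T(M, f) = 2/(-9 + (M - M)) = 2/(-9 + 0) = 2/(-9) = 2*(-⅑) = -2/9)
r(D, v) = 5/(3 + v) (r(D, v) = 5/(v + 3) = 5/(3 + v))
p(C) = -496 (p(C) = 8*(-62) = -496)
g(P) = (-2/9 + P)/(138 + P) (g(P) = (P - 2/9)/(P + 138) = (-2/9 + P)/(138 + P))
p(r(9, 13)) + g(-9) = -496 + (-2/9 - 9)/(138 - 9) = -496 - 83/9/129 = -496 + (1/129)*(-83/9) = -496 - 83/1161 = -575939/1161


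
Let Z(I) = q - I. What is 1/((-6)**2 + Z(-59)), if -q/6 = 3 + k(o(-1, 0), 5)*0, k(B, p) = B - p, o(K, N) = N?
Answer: 1/77 ≈ 0.012987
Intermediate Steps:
q = -18 (q = -6*(3 + (0 - 1*5)*0) = -6*(3 + (0 - 5)*0) = -6*(3 - 5*0) = -6*(3 + 0) = -6*3 = -18)
Z(I) = -18 - I
1/((-6)**2 + Z(-59)) = 1/((-6)**2 + (-18 - 1*(-59))) = 1/(36 + (-18 + 59)) = 1/(36 + 41) = 1/77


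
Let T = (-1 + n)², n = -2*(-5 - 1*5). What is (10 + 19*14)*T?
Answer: 99636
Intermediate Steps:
n = 20 (n = -2*(-5 - 5) = -2*(-10) = 20)
T = 361 (T = (-1 + 20)² = 19² = 361)
(10 + 19*14)*T = (10 + 19*14)*361 = (10 + 266)*361 = 276*361 = 99636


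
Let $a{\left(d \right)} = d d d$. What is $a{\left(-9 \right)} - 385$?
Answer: $-1114$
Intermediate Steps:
$a{\left(d \right)} = d^{3}$ ($a{\left(d \right)} = d^{2} d = d^{3}$)
$a{\left(-9 \right)} - 385 = \left(-9\right)^{3} - 385 = -729 - 385 = -1114$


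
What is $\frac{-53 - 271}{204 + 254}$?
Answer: $- \frac{162}{229} \approx -0.70742$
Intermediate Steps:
$\frac{-53 - 271}{204 + 254} = - \frac{324}{458} = \left(-324\right) \frac{1}{458} = - \frac{162}{229}$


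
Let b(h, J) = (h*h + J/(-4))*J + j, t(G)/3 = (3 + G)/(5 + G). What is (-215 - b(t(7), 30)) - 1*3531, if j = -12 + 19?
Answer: -7431/2 ≈ -3715.5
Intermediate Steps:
t(G) = 3*(3 + G)/(5 + G) (t(G) = 3*((3 + G)/(5 + G)) = 3*(3 + G)/(5 + G))
j = 7
b(h, J) = 7 + J*(h**2 - J/4) (b(h, J) = (h*h + J/(-4))*J + 7 = (h**2 + J*(-1/4))*J + 7 = (h**2 - J/4)*J + 7 = J*(h**2 - J/4) + 7 = 7 + J*(h**2 - J/4))
(-215 - b(t(7), 30)) - 1*3531 = (-215 - (7 - 1/4*30**2 + 30*(3*(3 + 7)/(5 + 7))**2)) - 1*3531 = (-215 - (7 - 1/4*900 + 30*(3*10/12)**2)) - 3531 = (-215 - (7 - 225 + 30*(3*(1/12)*10)**2)) - 3531 = (-215 - (7 - 225 + 30*(5/2)**2)) - 3531 = (-215 - (7 - 225 + 30*(25/4))) - 3531 = (-215 - (7 - 225 + 375/2)) - 3531 = (-215 - 1*(-61/2)) - 3531 = (-215 + 61/2) - 3531 = -369/2 - 3531 = -7431/2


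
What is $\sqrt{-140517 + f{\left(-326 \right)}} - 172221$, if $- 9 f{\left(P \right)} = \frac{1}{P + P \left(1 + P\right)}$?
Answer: $-172221 + \frac{i \sqrt{43546332962198}}{17604} \approx -1.7222 \cdot 10^{5} + 374.86 i$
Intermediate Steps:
$f{\left(P \right)} = - \frac{1}{9 \left(P + P \left(1 + P\right)\right)}$
$\sqrt{-140517 + f{\left(-326 \right)}} - 172221 = \sqrt{-140517 - \frac{1}{9 \left(-326\right) \left(2 - 326\right)}} - 172221 = \sqrt{-140517 - - \frac{1}{2934 \left(-324\right)}} - 172221 = \sqrt{-140517 - \left(- \frac{1}{2934}\right) \left(- \frac{1}{324}\right)} - 172221 = \sqrt{-140517 - \frac{1}{950616}} - 172221 = \sqrt{- \frac{133577708473}{950616}} - 172221 = \frac{i \sqrt{43546332962198}}{17604} - 172221 = -172221 + \frac{i \sqrt{43546332962198}}{17604}$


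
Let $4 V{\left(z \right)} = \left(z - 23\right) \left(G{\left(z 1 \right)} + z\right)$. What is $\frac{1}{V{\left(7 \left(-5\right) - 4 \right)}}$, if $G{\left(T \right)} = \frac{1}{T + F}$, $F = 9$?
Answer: $\frac{60}{36301} \approx 0.0016528$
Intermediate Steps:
$G{\left(T \right)} = \frac{1}{9 + T}$ ($G{\left(T \right)} = \frac{1}{T + 9} = \frac{1}{9 + T}$)
$V{\left(z \right)} = \frac{\left(-23 + z\right) \left(z + \frac{1}{9 + z}\right)}{4}$ ($V{\left(z \right)} = \frac{\left(z - 23\right) \left(\frac{1}{9 + z 1} + z\right)}{4} = \frac{\left(-23 + z\right) \left(\frac{1}{9 + z} + z\right)}{4} = \frac{\left(-23 + z\right) \left(z + \frac{1}{9 + z}\right)}{4}$)
$\frac{1}{V{\left(7 \left(-5\right) - 4 \right)}} = \frac{1}{\frac{1}{4} \frac{1}{9 + \left(7 \left(-5\right) - 4\right)} \left(-23 + \left(7 \left(-5\right) - 4\right) + \left(7 \left(-5\right) - 4\right) \left(-23 + \left(7 \left(-5\right) - 4\right)\right) \left(9 + \left(7 \left(-5\right) - 4\right)\right)\right)} = \frac{1}{\frac{1}{4} \frac{1}{9 - 39} \left(-23 - 39 + \left(-35 - 4\right) \left(-23 - 39\right) \left(9 - 39\right)\right)} = \frac{1}{\frac{1}{4} \frac{1}{9 - 39} \left(-23 - 39 - 39 \left(-23 - 39\right) \left(9 - 39\right)\right)} = \frac{1}{\frac{1}{4} \frac{1}{-30} \left(-23 - 39 - \left(-2418\right) \left(-30\right)\right)} = \frac{1}{\frac{1}{4} \left(- \frac{1}{30}\right) \left(-23 - 39 - 72540\right)} = \frac{1}{\frac{1}{4} \left(- \frac{1}{30}\right) \left(-72602\right)} = \frac{1}{\frac{36301}{60}} = \frac{60}{36301}$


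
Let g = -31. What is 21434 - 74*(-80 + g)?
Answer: 29648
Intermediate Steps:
21434 - 74*(-80 + g) = 21434 - 74*(-80 - 31) = 21434 - 74*(-111) = 21434 - 1*(-8214) = 21434 + 8214 = 29648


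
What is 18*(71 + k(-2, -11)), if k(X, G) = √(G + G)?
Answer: 1278 + 18*I*√22 ≈ 1278.0 + 84.427*I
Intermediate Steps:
k(X, G) = √2*√G (k(X, G) = √(2*G) = √2*√G)
18*(71 + k(-2, -11)) = 18*(71 + √2*√(-11)) = 18*(71 + √2*(I*√11)) = 18*(71 + I*√22) = 1278 + 18*I*√22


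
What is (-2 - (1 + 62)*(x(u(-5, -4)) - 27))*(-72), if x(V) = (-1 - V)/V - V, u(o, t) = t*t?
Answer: -399447/2 ≈ -1.9972e+5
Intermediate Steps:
u(o, t) = t²
x(V) = -V + (-1 - V)/V (x(V) = (-1 - V)/V - V = -V + (-1 - V)/V)
(-2 - (1 + 62)*(x(u(-5, -4)) - 27))*(-72) = (-2 - (1 + 62)*((-1 - 1*(-4)² - 1/((-4)²)) - 27))*(-72) = (-2 - 63*((-1 - 1*16 - 1/16) - 27))*(-72) = (-2 - 63*((-1 - 16 - 1*1/16) - 27))*(-72) = (-2 - 63*((-1 - 16 - 1/16) - 27))*(-72) = (-2 - 63*(-273/16 - 27))*(-72) = (-2 - 63*(-705)/16)*(-72) = (-2 - 1*(-44415/16))*(-72) = (-2 + 44415/16)*(-72) = (44383/16)*(-72) = -399447/2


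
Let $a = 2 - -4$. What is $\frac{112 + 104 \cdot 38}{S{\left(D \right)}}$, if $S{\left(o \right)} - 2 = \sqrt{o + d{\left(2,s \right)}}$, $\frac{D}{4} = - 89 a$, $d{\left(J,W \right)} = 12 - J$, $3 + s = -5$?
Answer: $\frac{4064}{1065} - \frac{2032 i \sqrt{2126}}{1065} \approx 3.816 - 87.974 i$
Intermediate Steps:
$s = -8$ ($s = -3 - 5 = -8$)
$a = 6$ ($a = 2 + 4 = 6$)
$D = -2136$ ($D = 4 \left(\left(-89\right) 6\right) = 4 \left(-534\right) = -2136$)
$S{\left(o \right)} = 2 + \sqrt{10 + o}$ ($S{\left(o \right)} = 2 + \sqrt{o + \left(12 - 2\right)} = 2 + \sqrt{o + 10} = 2 + \sqrt{10 + o}$)
$\frac{112 + 104 \cdot 38}{S{\left(D \right)}} = \frac{112 + 104 \cdot 38}{2 + \sqrt{10 - 2136}} = \frac{112 + 3952}{2 + \sqrt{-2126}} = \frac{4064}{2 + i \sqrt{2126}}$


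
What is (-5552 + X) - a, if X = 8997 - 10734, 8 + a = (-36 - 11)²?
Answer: -9490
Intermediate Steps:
a = 2201 (a = -8 + (-36 - 11)² = -8 + (-47)² = -8 + 2209 = 2201)
X = -1737
(-5552 + X) - a = (-5552 - 1737) - 1*2201 = -7289 - 2201 = -9490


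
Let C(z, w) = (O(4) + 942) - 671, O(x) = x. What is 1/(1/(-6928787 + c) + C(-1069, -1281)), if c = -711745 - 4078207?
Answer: 11718739/3222653224 ≈ 0.0036364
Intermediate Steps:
c = -4789952
C(z, w) = 275 (C(z, w) = (4 + 942) - 671 = 946 - 671 = 275)
1/(1/(-6928787 + c) + C(-1069, -1281)) = 1/(1/(-6928787 - 4789952) + 275) = 1/(1/(-11718739) + 275) = 1/(-1/11718739 + 275) = 1/(3222653224/11718739) = 11718739/3222653224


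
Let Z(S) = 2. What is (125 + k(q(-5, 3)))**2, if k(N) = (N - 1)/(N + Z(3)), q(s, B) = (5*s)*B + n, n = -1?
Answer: 86992929/5476 ≈ 15886.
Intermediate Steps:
q(s, B) = -1 + 5*B*s (q(s, B) = (5*s)*B - 1 = 5*B*s - 1 = -1 + 5*B*s)
k(N) = (-1 + N)/(2 + N) (k(N) = (N - 1)/(N + 2) = (-1 + N)/(2 + N))
(125 + k(q(-5, 3)))**2 = (125 + (-1 + (-1 + 5*3*(-5)))/(2 + (-1 + 5*3*(-5))))**2 = (125 + (-1 + (-1 - 75))/(2 + (-1 - 75)))**2 = (125 + (-1 - 76)/(2 - 76))**2 = (125 - 77/(-74))**2 = (125 - 1/74*(-77))**2 = (125 + 77/74)**2 = (9327/74)**2 = 86992929/5476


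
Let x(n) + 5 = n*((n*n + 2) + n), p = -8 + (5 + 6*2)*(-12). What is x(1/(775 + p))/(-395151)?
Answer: 891633233/70516097550597 ≈ 1.2644e-5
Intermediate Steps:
p = -212 (p = -8 + (5 + 12)*(-12) = -8 + 17*(-12) = -8 - 204 = -212)
x(n) = -5 + n*(2 + n + n**2) (x(n) = -5 + n*((n*n + 2) + n) = -5 + n*((n**2 + 2) + n) = -5 + n*((2 + n**2) + n) = -5 + n*(2 + n + n**2))
x(1/(775 + p))/(-395151) = (-5 + (1/(775 - 212))**2 + (1/(775 - 212))**3 + 2/(775 - 212))/(-395151) = (-5 + (1/563)**2 + (1/563)**3 + 2/563)*(-1/395151) = (-5 + (1/563)**2 + (1/563)**3 + 2*(1/563))*(-1/395151) = (-5 + 1/316969 + 1/178453547 + 2/563)*(-1/395151) = -891633233/178453547*(-1/395151) = 891633233/70516097550597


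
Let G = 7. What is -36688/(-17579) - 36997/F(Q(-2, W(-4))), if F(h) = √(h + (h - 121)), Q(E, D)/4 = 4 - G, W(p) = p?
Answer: 36688/17579 + 36997*I*√145/145 ≈ 2.087 + 3072.4*I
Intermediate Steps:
Q(E, D) = -12 (Q(E, D) = 4*(4 - 1*7) = 4*(4 - 7) = 4*(-3) = -12)
F(h) = √(-121 + 2*h) (F(h) = √(h + (-121 + h)) = √(-121 + 2*h))
-36688/(-17579) - 36997/F(Q(-2, W(-4))) = -36688/(-17579) - 36997/√(-121 + 2*(-12)) = -36688*(-1/17579) - 36997/√(-121 - 24) = 36688/17579 - 36997*(-I*√145/145) = 36688/17579 - (-36997)*I*√145/145 = 36688/17579 + 36997*I*√145/145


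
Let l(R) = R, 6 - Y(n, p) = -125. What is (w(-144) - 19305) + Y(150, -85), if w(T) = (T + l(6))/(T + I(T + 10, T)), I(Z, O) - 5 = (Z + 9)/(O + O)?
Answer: -765137074/39907 ≈ -19173.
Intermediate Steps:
Y(n, p) = 131 (Y(n, p) = 6 - 1*(-125) = 6 + 125 = 131)
I(Z, O) = 5 + (9 + Z)/(2*O) (I(Z, O) = 5 + (Z + 9)/(O + O) = 5 + (9 + Z)/((2*O)) = 5 + (9 + Z)*(1/(2*O)) = 5 + (9 + Z)/(2*O))
w(T) = (6 + T)/(T + (19 + 11*T)/(2*T)) (w(T) = (T + 6)/(T + (9 + (T + 10) + 10*T)/(2*T)) = (6 + T)/(T + (9 + (10 + T) + 10*T)/(2*T)) = (6 + T)/(T + (19 + 11*T)/(2*T)))
(w(-144) - 19305) + Y(150, -85) = (2*(-144)*(6 - 144)/(19 + 2*(-144)² + 11*(-144)) - 19305) + 131 = (2*(-144)*(-138)/(19 + 2*20736 - 1584) - 19305) + 131 = (2*(-144)*(-138)/(19 + 41472 - 1584) - 19305) + 131 = (2*(-144)*(-138)/39907 - 19305) + 131 = (2*(-144)*(1/39907)*(-138) - 19305) + 131 = (39744/39907 - 19305) + 131 = -770364891/39907 + 131 = -765137074/39907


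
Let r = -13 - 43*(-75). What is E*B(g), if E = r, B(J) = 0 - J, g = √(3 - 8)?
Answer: -3212*I*√5 ≈ -7182.3*I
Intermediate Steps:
g = I*√5 (g = √(-5) = I*√5 ≈ 2.2361*I)
B(J) = -J
r = 3212 (r = -13 + 3225 = 3212)
E = 3212
E*B(g) = 3212*(-I*√5) = -3212*I*√5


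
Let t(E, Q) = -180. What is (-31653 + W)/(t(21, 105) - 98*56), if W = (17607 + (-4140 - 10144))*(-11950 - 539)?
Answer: 10383150/1417 ≈ 7327.6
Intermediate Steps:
W = -41500947 (W = (17607 - 14284)*(-12489) = 3323*(-12489) = -41500947)
(-31653 + W)/(t(21, 105) - 98*56) = (-31653 - 41500947)/(-180 - 98*56) = -41532600/(-180 - 5488) = -41532600/(-5668) = -41532600*(-1/5668) = 10383150/1417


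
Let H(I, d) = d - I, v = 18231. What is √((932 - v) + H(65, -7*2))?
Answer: I*√17378 ≈ 131.83*I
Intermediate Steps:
√((932 - v) + H(65, -7*2)) = √((932 - 1*18231) + (-7*2 - 1*65)) = √((932 - 18231) + (-14 - 65)) = √(-17299 - 79) = √(-17378) = I*√17378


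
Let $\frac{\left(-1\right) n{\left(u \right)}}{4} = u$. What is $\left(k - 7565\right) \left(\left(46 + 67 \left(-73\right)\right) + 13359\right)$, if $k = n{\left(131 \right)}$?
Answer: $-68869746$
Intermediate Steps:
$n{\left(u \right)} = - 4 u$
$k = -524$ ($k = \left(-4\right) 131 = -524$)
$\left(k - 7565\right) \left(\left(46 + 67 \left(-73\right)\right) + 13359\right) = \left(-524 - 7565\right) \left(\left(46 + 67 \left(-73\right)\right) + 13359\right) = - 8089 \left(\left(46 - 4891\right) + 13359\right) = - 8089 \left(-4845 + 13359\right) = \left(-8089\right) 8514 = -68869746$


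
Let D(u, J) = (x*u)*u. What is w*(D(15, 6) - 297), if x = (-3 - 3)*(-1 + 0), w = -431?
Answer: -453843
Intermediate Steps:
x = 6 (x = -6*(-1) = 6)
D(u, J) = 6*u² (D(u, J) = (6*u)*u = 6*u²)
w*(D(15, 6) - 297) = -431*(6*15² - 297) = -431*(6*225 - 297) = -431*(1350 - 297) = -431*1053 = -453843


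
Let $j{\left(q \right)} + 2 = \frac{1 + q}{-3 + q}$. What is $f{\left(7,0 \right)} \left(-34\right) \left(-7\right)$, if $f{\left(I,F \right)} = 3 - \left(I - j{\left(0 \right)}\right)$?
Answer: $- \frac{4522}{3} \approx -1507.3$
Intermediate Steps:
$j{\left(q \right)} = -2 + \frac{1 + q}{-3 + q}$
$f{\left(I,F \right)} = \frac{2}{3} - I$ ($f{\left(I,F \right)} = 3 - \left(I - \frac{7 - 0}{-3 + 0}\right) = 3 - \left(I - \frac{7 + 0}{-3}\right) = 3 - \left(\frac{7}{3} + I\right) = \frac{2}{3} - I$)
$f{\left(7,0 \right)} \left(-34\right) \left(-7\right) = \left(\frac{2}{3} - 7\right) \left(-34\right) \left(-7\right) = \left(- \frac{19}{3}\right) \left(-34\right) \left(-7\right) = \frac{646}{3} \left(-7\right) = - \frac{4522}{3}$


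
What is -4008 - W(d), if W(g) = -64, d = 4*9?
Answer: -3944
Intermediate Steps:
d = 36
-4008 - W(d) = -4008 - 1*(-64) = -4008 + 64 = -3944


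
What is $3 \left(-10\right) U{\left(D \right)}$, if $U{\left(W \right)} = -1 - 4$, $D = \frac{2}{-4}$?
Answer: $150$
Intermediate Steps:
$D = - \frac{1}{2}$ ($D = 2 \left(- \frac{1}{4}\right) = - \frac{1}{2} \approx -0.5$)
$U{\left(W \right)} = -5$ ($U{\left(W \right)} = -1 - 4 = -5$)
$3 \left(-10\right) U{\left(D \right)} = 3 \left(-10\right) \left(-5\right) = \left(-30\right) \left(-5\right) = 150$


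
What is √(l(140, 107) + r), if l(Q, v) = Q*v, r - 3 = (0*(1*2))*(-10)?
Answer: √14983 ≈ 122.41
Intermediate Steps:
r = 3 (r = 3 + (0*(1*2))*(-10) = 3 + (0*2)*(-10) = 3 + 0*(-10) = 3 + 0 = 3)
√(l(140, 107) + r) = √(140*107 + 3) = √(14980 + 3) = √14983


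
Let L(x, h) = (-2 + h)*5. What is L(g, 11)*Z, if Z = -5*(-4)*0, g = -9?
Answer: 0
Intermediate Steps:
L(x, h) = -10 + 5*h
Z = 0 (Z = 20*0 = 0)
L(g, 11)*Z = (-10 + 5*11)*0 = (-10 + 55)*0 = 45*0 = 0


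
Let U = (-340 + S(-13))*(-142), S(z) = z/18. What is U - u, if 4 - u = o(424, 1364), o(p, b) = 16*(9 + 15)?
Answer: 438863/9 ≈ 48763.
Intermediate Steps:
S(z) = z/18 (S(z) = z*(1/18) = z/18)
U = 435443/9 (U = (-340 + (1/18)*(-13))*(-142) = (-340 - 13/18)*(-142) = -6133/18*(-142) = 435443/9 ≈ 48383.)
o(p, b) = 384 (o(p, b) = 16*24 = 384)
u = -380 (u = 4 - 1*384 = 4 - 384 = -380)
U - u = 435443/9 - 1*(-380) = 435443/9 + 380 = 438863/9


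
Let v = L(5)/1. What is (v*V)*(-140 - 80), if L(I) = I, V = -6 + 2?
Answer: 4400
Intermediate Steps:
V = -4
v = 5 (v = 5/1 = 5*1 = 5)
(v*V)*(-140 - 80) = (5*(-4))*(-140 - 80) = -20*(-220) = 4400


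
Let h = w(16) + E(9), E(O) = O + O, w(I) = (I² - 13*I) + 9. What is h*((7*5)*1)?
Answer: 2625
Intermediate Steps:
w(I) = 9 + I² - 13*I
E(O) = 2*O
h = 75 (h = (9 + 16² - 13*16) + 2*9 = (9 + 256 - 208) + 18 = 57 + 18 = 75)
h*((7*5)*1) = 75*((7*5)*1) = 75*(35*1) = 75*35 = 2625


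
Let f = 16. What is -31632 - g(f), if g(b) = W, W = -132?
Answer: -31500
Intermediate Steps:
g(b) = -132
-31632 - g(f) = -31632 - 1*(-132) = -31632 + 132 = -31500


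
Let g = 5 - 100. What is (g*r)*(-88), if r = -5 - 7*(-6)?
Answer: 309320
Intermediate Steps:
g = -95
r = 37 (r = -5 + 42 = 37)
(g*r)*(-88) = -95*37*(-88) = -3515*(-88) = 309320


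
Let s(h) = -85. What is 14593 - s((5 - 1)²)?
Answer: 14678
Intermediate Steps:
14593 - s((5 - 1)²) = 14593 - 1*(-85) = 14593 + 85 = 14678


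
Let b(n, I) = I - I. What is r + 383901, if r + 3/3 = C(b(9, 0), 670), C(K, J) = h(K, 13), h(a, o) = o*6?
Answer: 383978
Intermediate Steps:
b(n, I) = 0
h(a, o) = 6*o
C(K, J) = 78 (C(K, J) = 6*13 = 78)
r = 77 (r = -1 + 78 = 77)
r + 383901 = 77 + 383901 = 383978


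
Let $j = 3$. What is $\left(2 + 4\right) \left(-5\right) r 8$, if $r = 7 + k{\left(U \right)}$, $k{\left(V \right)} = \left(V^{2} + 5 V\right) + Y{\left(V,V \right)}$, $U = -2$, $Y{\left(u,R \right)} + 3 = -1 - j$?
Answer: $1440$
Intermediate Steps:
$Y{\left(u,R \right)} = -7$ ($Y{\left(u,R \right)} = -3 - 4 = -7$)
$k{\left(V \right)} = -7 + V^{2} + 5 V$ ($k{\left(V \right)} = \left(V^{2} + 5 V\right) - 7 = -7 + V^{2} + 5 V$)
$r = -6$ ($r = 7 + \left(-7 + \left(-2\right)^{2} + 5 \left(-2\right)\right) = 7 - 13 = -6$)
$\left(2 + 4\right) \left(-5\right) r 8 = \left(2 + 4\right) \left(-5\right) \left(-6\right) 8 = 6 \left(-5\right) \left(-6\right) 8 = \left(-30\right) \left(-6\right) 8 = 180 \cdot 8 = 1440$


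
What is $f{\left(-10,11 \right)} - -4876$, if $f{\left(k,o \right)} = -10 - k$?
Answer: $4876$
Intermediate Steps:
$f{\left(-10,11 \right)} - -4876 = \left(-10 - -10\right) - -4876 = \left(-10 + 10\right) + 4876 = 0 + 4876 = 4876$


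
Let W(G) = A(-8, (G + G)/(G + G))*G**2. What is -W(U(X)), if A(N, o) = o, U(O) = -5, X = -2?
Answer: -25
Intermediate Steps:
W(G) = G**2 (W(G) = ((G + G)/(G + G))*G**2 = ((2*G)/((2*G)))*G**2 = ((2*G)*(1/(2*G)))*G**2 = 1*G**2 = G**2)
-W(U(X)) = -1*(-5)**2 = -1*25 = -25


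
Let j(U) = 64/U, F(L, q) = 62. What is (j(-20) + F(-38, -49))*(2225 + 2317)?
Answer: 1335348/5 ≈ 2.6707e+5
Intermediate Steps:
(j(-20) + F(-38, -49))*(2225 + 2317) = (64/(-20) + 62)*(2225 + 2317) = (64*(-1/20) + 62)*4542 = (-16/5 + 62)*4542 = (294/5)*4542 = 1335348/5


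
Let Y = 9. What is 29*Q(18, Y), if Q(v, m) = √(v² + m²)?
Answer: 261*√5 ≈ 583.61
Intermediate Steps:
Q(v, m) = √(m² + v²)
29*Q(18, Y) = 29*√(9² + 18²) = 29*√(81 + 324) = 29*√405 = 29*(9*√5) = 261*√5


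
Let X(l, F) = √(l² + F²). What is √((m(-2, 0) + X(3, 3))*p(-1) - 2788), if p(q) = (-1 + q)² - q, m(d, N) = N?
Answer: √(-2788 + 15*√2) ≈ 52.6*I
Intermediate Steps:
X(l, F) = √(F² + l²)
√((m(-2, 0) + X(3, 3))*p(-1) - 2788) = √((0 + √(3² + 3²))*((-1 - 1)² - 1*(-1)) - 2788) = √((0 + √(9 + 9))*((-2)² + 1) - 2788) = √((0 + √18)*(4 + 1) - 2788) = √((0 + 3*√2)*5 - 2788) = √((3*√2)*5 - 2788) = √(15*√2 - 2788) = √(-2788 + 15*√2)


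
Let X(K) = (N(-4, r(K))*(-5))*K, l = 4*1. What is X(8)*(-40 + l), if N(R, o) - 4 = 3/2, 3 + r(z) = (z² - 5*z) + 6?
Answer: 7920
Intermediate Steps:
l = 4
r(z) = 3 + z² - 5*z (r(z) = -3 + ((z² - 5*z) + 6) = -3 + (6 + z² - 5*z) = 3 + z² - 5*z)
N(R, o) = 11/2 (N(R, o) = 4 + 3/2 = 11/2)
X(K) = -55*K/2 (X(K) = ((11/2)*(-5))*K = -55*K/2)
X(8)*(-40 + l) = (-55/2*8)*(-40 + 4) = -220*(-36) = 7920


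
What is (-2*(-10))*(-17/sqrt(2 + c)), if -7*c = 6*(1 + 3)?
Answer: 34*I*sqrt(70) ≈ 284.46*I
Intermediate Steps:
c = -24/7 (c = -6*(1 + 3)/7 = -6*4/7 = -1/7*24 = -24/7 ≈ -3.4286)
(-2*(-10))*(-17/sqrt(2 + c)) = (-2*(-10))*(-17/sqrt(2 - 24/7)) = 20*(-17*(-I*sqrt(70)/10)) = 20*(-(-17)*I*sqrt(70)/10) = 20*(17*I*sqrt(70)/10) = 34*I*sqrt(70)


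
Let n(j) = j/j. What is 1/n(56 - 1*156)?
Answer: 1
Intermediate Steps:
n(j) = 1
1/n(56 - 1*156) = 1/1 = 1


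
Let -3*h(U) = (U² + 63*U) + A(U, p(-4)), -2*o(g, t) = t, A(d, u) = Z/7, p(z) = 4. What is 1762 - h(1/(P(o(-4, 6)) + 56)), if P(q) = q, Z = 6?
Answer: 103978852/58989 ≈ 1762.7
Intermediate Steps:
A(d, u) = 6/7
o(g, t) = -t/2
h(U) = -2/7 - 21*U - U²/3 (h(U) = -((U² + 63*U) + 6/7)/3 = -(6/7 + U² + 63*U)/3 = -2/7 - 21*U - U²/3)
1762 - h(1/(P(o(-4, 6)) + 56)) = 1762 - (-2/7 - 21/(-½*6 + 56) - 1/(3*(-½*6 + 56)²)) = 1762 - (-2/7 - 21/(-3 + 56) - 1/(3*(-3 + 56)²)) = 1762 - (-2/7 - 21/53 - (1/53)²/3) = 1762 - (-2/7 - 21*1/53 - (1/53)²/3) = 1762 - (-2/7 - 21/53 - ⅓*1/2809) = 1762 - (-2/7 - 21/53 - 1/8427) = 1762 - 1*(-40234/58989) = 1762 + 40234/58989 = 103978852/58989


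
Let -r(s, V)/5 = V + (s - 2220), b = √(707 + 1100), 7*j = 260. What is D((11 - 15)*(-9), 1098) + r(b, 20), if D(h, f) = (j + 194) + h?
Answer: 78870/7 - 5*√1807 ≈ 11055.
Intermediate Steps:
j = 260/7 (j = (⅐)*260 = 260/7 ≈ 37.143)
D(h, f) = 1618/7 + h (D(h, f) = (260/7 + 194) + h = 1618/7 + h)
b = √1807 ≈ 42.509
r(s, V) = 11100 - 5*V - 5*s (r(s, V) = -5*(V + (s - 2220)) = -5*(V + (-2220 + s)) = -5*(-2220 + V + s) = 11100 - 5*V - 5*s)
D((11 - 15)*(-9), 1098) + r(b, 20) = (1618/7 + (11 - 15)*(-9)) + (11100 - 5*20 - 5*√1807) = (1618/7 - 4*(-9)) + (11100 - 100 - 5*√1807) = (1618/7 + 36) + (11000 - 5*√1807) = 1870/7 + (11000 - 5*√1807) = 78870/7 - 5*√1807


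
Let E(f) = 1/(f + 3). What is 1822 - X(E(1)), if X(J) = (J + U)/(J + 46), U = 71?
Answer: 67357/37 ≈ 1820.5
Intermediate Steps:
E(f) = 1/(3 + f)
X(J) = (71 + J)/(46 + J) (X(J) = (J + 71)/(J + 46) = (71 + J)/(46 + J))
1822 - X(E(1)) = 1822 - (71 + 1/(3 + 1))/(46 + 1/(3 + 1)) = 1822 - (71 + 1/4)/(46 + 1/4) = 1822 - 285/(185/4*4) = 1822 - 4*285/(185*4) = 1822 - 1*57/37 = 1822 - 57/37 = 67357/37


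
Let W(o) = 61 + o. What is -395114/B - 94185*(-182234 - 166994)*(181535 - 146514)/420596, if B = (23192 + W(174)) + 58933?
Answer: 1078085008288281737/393639620 ≈ 2.7388e+9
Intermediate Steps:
B = 82360 (B = (23192 + (61 + 174)) + 58933 = (23192 + 235) + 58933 = 23427 + 58933 = 82360)
-395114/B - 94185*(-182234 - 166994)*(181535 - 146514)/420596 = -395114/82360 - 94185*(-182234 - 166994)*(181535 - 146514)/420596 = -395114*1/82360 - 94185/(420596/((-349228*35021))) = -197557/41180 - 94185/(420596/(-12230313788)) = -197557/41180 - 94185/(420596*(-1/12230313788)) = -197557/41180 - 94185/(-9559/277961677) = -197557/41180 - 94185*(-277961677/9559) = -197557/41180 + 26179820548245/9559 = 1078085008288281737/393639620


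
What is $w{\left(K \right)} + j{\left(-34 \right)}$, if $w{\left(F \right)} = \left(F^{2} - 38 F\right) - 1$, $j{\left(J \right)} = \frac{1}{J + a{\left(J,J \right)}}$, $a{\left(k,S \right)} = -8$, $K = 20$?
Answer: $- \frac{15163}{42} \approx -361.02$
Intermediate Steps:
$j{\left(J \right)} = \frac{1}{-8 + J}$ ($j{\left(J \right)} = \frac{1}{J - 8} = \frac{1}{-8 + J}$)
$w{\left(F \right)} = -1 + F^{2} - 38 F$
$w{\left(K \right)} + j{\left(-34 \right)} = \left(-1 + 20^{2} - 760\right) + \frac{1}{-8 - 34} = \left(-1 + 400 - 760\right) + \frac{1}{-42} = -361 - \frac{1}{42} = - \frac{15163}{42}$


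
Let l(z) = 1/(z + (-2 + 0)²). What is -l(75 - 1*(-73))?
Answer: -1/152 ≈ -0.0065789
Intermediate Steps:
l(z) = 1/(4 + z) (l(z) = 1/(z + (-2)²) = 1/(z + 4) = 1/(4 + z))
-l(75 - 1*(-73)) = -1/(4 + (75 - 1*(-73))) = -1/(4 + (75 + 73)) = -1/(4 + 148) = -1/152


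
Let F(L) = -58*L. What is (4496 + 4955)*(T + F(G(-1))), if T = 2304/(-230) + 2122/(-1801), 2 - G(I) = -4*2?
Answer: -1157232250382/207115 ≈ -5.5874e+6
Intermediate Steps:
G(I) = 10 (G(I) = 2 - (-4)*2 = 2 - 1*(-8) = 2 + 8 = 10)
T = -2318782/207115 (T = 2304*(-1/230) + 2122*(-1/1801) = -1152/115 - 2122/1801 = -2318782/207115 ≈ -11.196)
(4496 + 4955)*(T + F(G(-1))) = (4496 + 4955)*(-2318782/207115 - 58*10) = 9451*(-2318782/207115 - 580) = 9451*(-122445482/207115) = -1157232250382/207115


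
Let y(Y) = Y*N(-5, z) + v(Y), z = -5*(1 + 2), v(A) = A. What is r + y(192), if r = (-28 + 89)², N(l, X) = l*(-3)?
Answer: 6793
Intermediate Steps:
z = -15 (z = -5*3 = -15)
N(l, X) = -3*l
y(Y) = 16*Y (y(Y) = Y*(-3*(-5)) + Y = Y*15 + Y = 15*Y + Y = 16*Y)
r = 3721 (r = 61² = 3721)
r + y(192) = 3721 + 16*192 = 3721 + 3072 = 6793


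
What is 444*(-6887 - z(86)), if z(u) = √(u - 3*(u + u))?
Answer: -3057828 - 444*I*√430 ≈ -3.0578e+6 - 9207.0*I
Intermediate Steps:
z(u) = √5*√(-u) (z(u) = √(u - 6*u) = √(-5*u) = √5*√(-u))
444*(-6887 - z(86)) = 444*(-6887 - √5*√(-1*86)) = 444*(-6887 - √5*√(-86)) = 444*(-6887 - √5*I*√86) = 444*(-6887 - I*√430) = -3057828 - 444*I*√430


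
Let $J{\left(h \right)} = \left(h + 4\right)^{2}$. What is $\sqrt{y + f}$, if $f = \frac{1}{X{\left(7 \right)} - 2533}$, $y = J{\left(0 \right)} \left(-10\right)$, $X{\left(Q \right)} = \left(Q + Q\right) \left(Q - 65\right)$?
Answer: $\frac{i \sqrt{1790247345}}{3345} \approx 12.649 i$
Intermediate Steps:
$X{\left(Q \right)} = 2 Q \left(-65 + Q\right)$
$J{\left(h \right)} = \left(4 + h\right)^{2}$
$y = -160$ ($y = \left(4 + 0\right)^{2} \left(-10\right) = 4^{2} \left(-10\right) = 16 \left(-10\right) = -160$)
$f = - \frac{1}{3345}$ ($f = \frac{1}{2 \cdot 7 \left(-65 + 7\right) - 2533} = \frac{1}{2 \cdot 7 \left(-58\right) - 2533} = \frac{1}{-812 - 2533} = \frac{1}{-3345} = - \frac{1}{3345} \approx -0.00029895$)
$\sqrt{y + f} = \sqrt{-160 - \frac{1}{3345}} = \sqrt{- \frac{535201}{3345}} = \frac{i \sqrt{1790247345}}{3345}$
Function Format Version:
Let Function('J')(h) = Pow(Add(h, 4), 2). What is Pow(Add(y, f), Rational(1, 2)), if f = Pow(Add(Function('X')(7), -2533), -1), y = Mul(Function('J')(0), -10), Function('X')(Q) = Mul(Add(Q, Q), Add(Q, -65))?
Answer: Mul(Rational(1, 3345), I, Pow(1790247345, Rational(1, 2))) ≈ Mul(12.649, I)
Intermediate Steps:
Function('X')(Q) = Mul(2, Q, Add(-65, Q)) (Function('X')(Q) = Mul(Mul(2, Q), Add(-65, Q)) = Mul(2, Q, Add(-65, Q)))
Function('J')(h) = Pow(Add(4, h), 2)
y = -160 (y = Mul(Pow(Add(4, 0), 2), -10) = Mul(Pow(4, 2), -10) = Mul(16, -10) = -160)
f = Rational(-1, 3345) (f = Pow(Add(Mul(2, 7, Add(-65, 7)), -2533), -1) = Pow(Add(Mul(2, 7, -58), -2533), -1) = Pow(Add(-812, -2533), -1) = Pow(-3345, -1) = Rational(-1, 3345) ≈ -0.00029895)
Pow(Add(y, f), Rational(1, 2)) = Pow(Add(-160, Rational(-1, 3345)), Rational(1, 2)) = Pow(Rational(-535201, 3345), Rational(1, 2)) = Mul(Rational(1, 3345), I, Pow(1790247345, Rational(1, 2)))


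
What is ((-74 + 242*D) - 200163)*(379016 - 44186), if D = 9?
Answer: -66316094970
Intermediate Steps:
((-74 + 242*D) - 200163)*(379016 - 44186) = ((-74 + 242*9) - 200163)*(379016 - 44186) = ((-74 + 2178) - 200163)*334830 = (2104 - 200163)*334830 = -198059*334830 = -66316094970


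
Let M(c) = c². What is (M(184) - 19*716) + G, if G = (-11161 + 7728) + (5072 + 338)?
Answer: 22229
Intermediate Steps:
G = 1977 (G = -3433 + 5410 = 1977)
(M(184) - 19*716) + G = (184² - 19*716) + 1977 = (33856 - 13604) + 1977 = 20252 + 1977 = 22229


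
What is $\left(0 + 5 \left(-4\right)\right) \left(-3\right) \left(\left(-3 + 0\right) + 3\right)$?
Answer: $0$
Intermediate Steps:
$\left(0 + 5 \left(-4\right)\right) \left(-3\right) \left(\left(-3 + 0\right) + 3\right) = \left(0 - 20\right) \left(-3\right) \left(-3 + 3\right) = \left(-20\right) \left(-3\right) 0 = 60 \cdot 0 = 0$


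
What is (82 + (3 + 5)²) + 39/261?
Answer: 12715/87 ≈ 146.15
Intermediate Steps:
(82 + (3 + 5)²) + 39/261 = (82 + 8²) + 39*(1/261) = (82 + 64) + 13/87 = 146 + 13/87 = 12715/87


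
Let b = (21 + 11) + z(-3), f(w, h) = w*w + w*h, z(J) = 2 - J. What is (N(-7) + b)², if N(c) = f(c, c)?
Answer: 18225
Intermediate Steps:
f(w, h) = w² + h*w
N(c) = 2*c² (N(c) = c*(c + c) = c*(2*c) = 2*c²)
b = 37 (b = (21 + 11) + (2 - 1*(-3)) = 32 + (2 + 3) = 32 + 5 = 37)
(N(-7) + b)² = (2*(-7)² + 37)² = (2*49 + 37)² = (98 + 37)² = 135² = 18225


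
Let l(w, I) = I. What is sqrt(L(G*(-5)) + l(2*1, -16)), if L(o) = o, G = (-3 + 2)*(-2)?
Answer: I*sqrt(26) ≈ 5.099*I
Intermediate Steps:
G = 2 (G = -1*(-2) = 2)
sqrt(L(G*(-5)) + l(2*1, -16)) = sqrt(2*(-5) - 16) = sqrt(-10 - 16) = sqrt(-26) = I*sqrt(26)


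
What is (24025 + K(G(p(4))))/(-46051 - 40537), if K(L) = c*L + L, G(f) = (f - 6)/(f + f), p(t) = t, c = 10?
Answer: -96089/346352 ≈ -0.27743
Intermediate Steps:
G(f) = (-6 + f)/(2*f) (G(f) = (-6 + f)/((2*f)) = (-6 + f)*(1/(2*f)) = (-6 + f)/(2*f))
K(L) = 11*L (K(L) = 10*L + L = 11*L)
(24025 + K(G(p(4))))/(-46051 - 40537) = (24025 + 11*((1/2)*(-6 + 4)/4))/(-46051 - 40537) = (24025 + 11*((1/2)*(1/4)*(-2)))/(-86588) = (24025 + 11*(-1/4))*(-1/86588) = (24025 - 11/4)*(-1/86588) = (96089/4)*(-1/86588) = -96089/346352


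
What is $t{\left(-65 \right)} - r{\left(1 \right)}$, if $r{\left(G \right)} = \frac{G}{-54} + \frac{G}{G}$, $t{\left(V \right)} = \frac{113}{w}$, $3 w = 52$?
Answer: $\frac{7775}{1404} \approx 5.5378$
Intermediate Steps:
$w = \frac{52}{3}$ ($w = \frac{1}{3} \cdot 52 = \frac{52}{3} \approx 17.333$)
$t{\left(V \right)} = \frac{339}{52}$ ($t{\left(V \right)} = \frac{113}{\frac{52}{3}} = 113 \cdot \frac{3}{52} = \frac{339}{52}$)
$r{\left(G \right)} = 1 - \frac{G}{54}$ ($r{\left(G \right)} = G \left(- \frac{1}{54}\right) + 1 = - \frac{G}{54} + 1 = 1 - \frac{G}{54}$)
$t{\left(-65 \right)} - r{\left(1 \right)} = \frac{339}{52} - \left(1 - \frac{1}{54}\right) = \frac{339}{52} - \frac{53}{54} = \frac{7775}{1404}$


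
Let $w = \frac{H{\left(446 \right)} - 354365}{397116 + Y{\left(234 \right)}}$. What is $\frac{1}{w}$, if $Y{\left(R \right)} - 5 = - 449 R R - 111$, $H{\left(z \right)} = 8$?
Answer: $\frac{24188434}{354357} \approx 68.26$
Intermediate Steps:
$Y{\left(R \right)} = -106 - 449 R^{2}$ ($Y{\left(R \right)} = 5 + \left(- 449 R R - 111\right) = 5 - \left(111 + 449 R^{2}\right) = -106 - 449 R^{2}$)
$w = \frac{354357}{24188434}$ ($w = \frac{8 - 354365}{397116 - \left(106 + 449 \cdot 234^{2}\right)} = - \frac{354357}{397116 - 24585550} = - \frac{354357}{-24188434} = \left(-354357\right) \left(- \frac{1}{24188434}\right) = \frac{354357}{24188434} \approx 0.01465$)
$\frac{1}{w} = \frac{1}{\frac{354357}{24188434}} = \frac{24188434}{354357}$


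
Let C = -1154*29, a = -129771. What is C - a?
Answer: 96305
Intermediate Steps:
C = -33466
C - a = -33466 - 1*(-129771) = -33466 + 129771 = 96305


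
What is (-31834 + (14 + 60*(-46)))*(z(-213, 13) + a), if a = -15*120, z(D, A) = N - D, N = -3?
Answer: 54982200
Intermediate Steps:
z(D, A) = -3 - D
a = -1800
(-31834 + (14 + 60*(-46)))*(z(-213, 13) + a) = (-31834 + (14 + 60*(-46)))*((-3 - 1*(-213)) - 1800) = (-31834 + (14 - 2760))*((-3 + 213) - 1800) = (-31834 - 2746)*(210 - 1800) = -34580*(-1590) = 54982200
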